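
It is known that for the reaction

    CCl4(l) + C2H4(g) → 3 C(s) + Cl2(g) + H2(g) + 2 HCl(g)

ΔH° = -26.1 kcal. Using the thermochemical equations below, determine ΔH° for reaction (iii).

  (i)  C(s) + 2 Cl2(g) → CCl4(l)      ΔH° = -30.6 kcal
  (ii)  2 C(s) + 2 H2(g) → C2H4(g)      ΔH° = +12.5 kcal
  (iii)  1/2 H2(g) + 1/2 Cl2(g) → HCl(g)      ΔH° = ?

ΔH° = -22.1 kcal

(i) reversed: +30.6 kcal
(ii) reversed: -12.5 kcal
(iii) × 2: contributes 2·x
-26.1 = (+30.6) + (-12.5) + 2·x
x = (-26.1 − (+18.1)) / (2) = -22.1 kcal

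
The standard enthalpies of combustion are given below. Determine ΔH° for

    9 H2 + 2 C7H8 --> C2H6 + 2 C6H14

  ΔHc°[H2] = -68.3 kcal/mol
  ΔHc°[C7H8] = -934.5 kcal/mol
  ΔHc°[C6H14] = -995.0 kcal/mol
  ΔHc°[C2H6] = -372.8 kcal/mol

With combustion enthalpies, reactants minus products:
= [9·(-68.3) + 2·(-934.5)] − [1·(-372.8) + 2·(-995.0)]
= -120.9 kcal/mol

ΔH° = -120.9 kcal/mol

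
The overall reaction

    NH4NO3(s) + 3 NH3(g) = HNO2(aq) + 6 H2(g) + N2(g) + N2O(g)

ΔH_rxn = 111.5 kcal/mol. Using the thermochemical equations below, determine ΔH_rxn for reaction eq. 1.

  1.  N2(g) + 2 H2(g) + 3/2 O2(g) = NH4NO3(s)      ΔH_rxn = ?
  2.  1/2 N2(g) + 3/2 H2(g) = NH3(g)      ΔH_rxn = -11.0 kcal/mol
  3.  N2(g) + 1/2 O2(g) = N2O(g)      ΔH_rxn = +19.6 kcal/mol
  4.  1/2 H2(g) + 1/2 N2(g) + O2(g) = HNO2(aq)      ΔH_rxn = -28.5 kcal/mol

ΔH_rxn = -87.4 kcal/mol

eq. 1 reversed (NH4NO3(s) must end up as a reactant): contributes −x
eq. 2 reversed and × 3 (NH3(g) must end up as a reactant; ×3 to match 3 NH3(g) in the target): (-3)·(-11.0) = +33.0 kcal/mol
eq. 3 as written (N2O(g) already on the product side): +19.6 kcal/mol
eq. 4 as written (HNO2(aq) already on the product side): -28.5 kcal/mol
+111.5 = (+33.0) + (+19.6) + (-28.5) − x
x = (+111.5 − (+24.1)) / (-1) = -87.4 kcal/mol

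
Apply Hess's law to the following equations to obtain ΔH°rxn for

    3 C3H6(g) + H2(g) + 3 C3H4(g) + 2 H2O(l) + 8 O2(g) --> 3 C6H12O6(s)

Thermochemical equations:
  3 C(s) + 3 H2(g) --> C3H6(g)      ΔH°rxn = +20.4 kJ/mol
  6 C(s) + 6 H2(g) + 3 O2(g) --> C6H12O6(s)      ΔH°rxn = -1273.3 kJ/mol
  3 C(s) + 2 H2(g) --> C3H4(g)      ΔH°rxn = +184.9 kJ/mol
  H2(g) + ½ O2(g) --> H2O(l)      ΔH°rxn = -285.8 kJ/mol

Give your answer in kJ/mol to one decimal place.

equation 1 reversed and × 3: (-3)·(+20.4) = -61.2 kJ/mol
equation 2 × 3: (3)·(-1273.3) = -3819.9 kJ/mol
equation 3 reversed and × 3: (-3)·(+184.9) = -554.7 kJ/mol
equation 4 reversed and × 2: (-2)·(-285.8) = +571.6 kJ/mol
Since enthalpy is a state function, ΔH°rxn = (-3)·(+20.4) + (3)·(-1273.3) + (-3)·(+184.9) + (-2)·(-285.8) = -3864.2 kJ/mol

ΔH°rxn = -3864.2 kJ/mol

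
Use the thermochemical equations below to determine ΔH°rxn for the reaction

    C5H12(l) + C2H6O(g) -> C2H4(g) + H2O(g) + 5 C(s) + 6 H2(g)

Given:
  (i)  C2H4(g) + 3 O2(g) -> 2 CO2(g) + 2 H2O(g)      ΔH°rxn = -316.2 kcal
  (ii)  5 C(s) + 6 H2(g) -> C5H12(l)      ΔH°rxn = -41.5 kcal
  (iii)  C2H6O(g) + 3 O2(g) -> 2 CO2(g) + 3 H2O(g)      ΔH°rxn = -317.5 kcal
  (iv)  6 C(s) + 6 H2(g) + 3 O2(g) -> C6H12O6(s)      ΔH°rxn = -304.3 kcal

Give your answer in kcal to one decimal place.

(i) reversed (reverse to put C2H4(g) on the product side): +316.2 kcal
(ii) reversed (C5H12(l) must end up as a reactant): +41.5 kcal
(iii) as written (C2H6O(g) already on the reactant side): -317.5 kcal
(iv): not needed (C6H12O6(s) appears nowhere else).
Summing the manipulated equations, ΔH°rxn = (+316.2) + (+41.5) + (-317.5) = 40.2 kcal

ΔH°rxn = 40.2 kcal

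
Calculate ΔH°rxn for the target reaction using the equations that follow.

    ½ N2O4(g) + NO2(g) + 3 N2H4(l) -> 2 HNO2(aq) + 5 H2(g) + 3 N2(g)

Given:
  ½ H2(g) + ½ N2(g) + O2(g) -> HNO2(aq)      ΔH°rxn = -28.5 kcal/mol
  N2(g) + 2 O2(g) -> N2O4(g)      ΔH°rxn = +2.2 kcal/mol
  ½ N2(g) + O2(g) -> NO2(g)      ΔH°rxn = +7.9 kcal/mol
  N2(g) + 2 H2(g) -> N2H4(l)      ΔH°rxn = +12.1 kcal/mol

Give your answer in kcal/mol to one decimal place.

ΔH°rxn = -102.3 kcal/mol

equation 1 × 2 (scale by 2 for the 2 HNO2(aq)): (2)·(-28.5) = -57.0 kcal/mol
equation 2 reversed and × 1/2 (N2O4(g) must end up as a reactant; ×1/2 to match 1/2 N2O4(g) in the target): (-1/2)·(+2.2) = -1.1 kcal/mol
equation 3 reversed (reverse to put NO2(g) on the reactant side): -7.9 kcal/mol
equation 4 reversed and × 3 (N2H4(l) must end up as a reactant; ×3 to match 3 N2H4(l) in the target): (-3)·(+12.1) = -36.3 kcal/mol
Since enthalpy is a state function, ΔH°rxn = (-57.0) + (-1.1) + (-7.9) + (-36.3) = -102.3 kcal/mol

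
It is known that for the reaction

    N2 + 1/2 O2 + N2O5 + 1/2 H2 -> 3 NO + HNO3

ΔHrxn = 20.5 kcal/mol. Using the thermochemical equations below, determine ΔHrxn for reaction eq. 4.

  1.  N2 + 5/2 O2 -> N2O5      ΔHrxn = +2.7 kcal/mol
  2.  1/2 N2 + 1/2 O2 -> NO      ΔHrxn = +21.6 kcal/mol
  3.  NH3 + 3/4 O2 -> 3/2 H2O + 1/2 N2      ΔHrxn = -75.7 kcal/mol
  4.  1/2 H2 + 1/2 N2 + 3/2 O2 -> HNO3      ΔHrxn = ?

ΔHrxn = -41.6 kcal/mol

eq. 1 reversed: -2.7 kcal/mol
eq. 2 × 3: (3)·(+21.6) = +64.8 kcal/mol
eq. 3: not needed.
eq. 4 as written: contributes x
+20.5 = (-2.7) + (+64.8) + x
x = (+20.5 − (+62.1)) / (1) = -41.6 kcal/mol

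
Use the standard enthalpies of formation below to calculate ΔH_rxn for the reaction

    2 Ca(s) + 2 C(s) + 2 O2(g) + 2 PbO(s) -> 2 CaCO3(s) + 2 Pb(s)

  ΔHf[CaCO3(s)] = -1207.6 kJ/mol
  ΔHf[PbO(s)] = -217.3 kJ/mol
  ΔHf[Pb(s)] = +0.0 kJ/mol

Products: 2·(-1207.6) + 2·(+0.0) = -2415.2
Reactants: 2·(+0.0) + 2·(+0.0) + 2·(+0.0) + 2·(-217.3) = -434.6
ΔH_rxn = (-2415.2) − (-434.6) = -1980.6 kJ/mol

ΔH_rxn = -1980.6 kJ/mol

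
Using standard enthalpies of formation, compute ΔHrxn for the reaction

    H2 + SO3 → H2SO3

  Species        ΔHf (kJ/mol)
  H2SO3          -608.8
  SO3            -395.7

ΔHrxn = -213.1 kJ/mol

Products: 1·(-608.8) = -608.8
Reactants: 1·(+0.0) + 1·(-395.7) = -395.7
ΔHrxn = (-608.8) − (-395.7) = -213.1 kJ/mol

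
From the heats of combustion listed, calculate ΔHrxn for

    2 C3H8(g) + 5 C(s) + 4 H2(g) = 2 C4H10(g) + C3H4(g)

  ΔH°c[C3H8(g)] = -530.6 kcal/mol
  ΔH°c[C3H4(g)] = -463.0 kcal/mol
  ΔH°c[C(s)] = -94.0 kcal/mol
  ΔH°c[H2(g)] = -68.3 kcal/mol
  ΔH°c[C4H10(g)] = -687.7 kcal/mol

With combustion enthalpies, reactants minus products:
= [2·(-530.6) + 5·(-94.0) + 4·(-68.3)] − [2·(-687.7) + 1·(-463.0)]
= 34.0 kcal/mol

ΔHrxn = 34.0 kcal/mol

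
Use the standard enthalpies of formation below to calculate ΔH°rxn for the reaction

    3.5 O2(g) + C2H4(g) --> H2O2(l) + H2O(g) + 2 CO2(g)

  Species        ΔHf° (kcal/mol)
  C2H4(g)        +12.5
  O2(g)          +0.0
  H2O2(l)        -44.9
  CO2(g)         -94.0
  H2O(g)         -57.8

Products: 1·(-44.9) + 1·(-57.8) + 2·(-94.0) = -290.7
Reactants: 7/2·(+0.0) + 1·(+12.5) = +12.5
ΔH°rxn = (-290.7) − (+12.5) = -303.2 kcal/mol

ΔH°rxn = -303.2 kcal/mol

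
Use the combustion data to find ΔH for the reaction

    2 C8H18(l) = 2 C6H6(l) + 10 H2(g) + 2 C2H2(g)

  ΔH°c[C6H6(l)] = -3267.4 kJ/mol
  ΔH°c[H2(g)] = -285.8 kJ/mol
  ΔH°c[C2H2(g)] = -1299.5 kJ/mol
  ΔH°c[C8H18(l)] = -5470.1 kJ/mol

ΔH = 1051.6 kJ/mol

With combustion enthalpies, reactants minus products:
= [2·(-5470.1)] − [2·(-3267.4) + 10·(-285.8) + 2·(-1299.5)]
= 1051.6 kJ/mol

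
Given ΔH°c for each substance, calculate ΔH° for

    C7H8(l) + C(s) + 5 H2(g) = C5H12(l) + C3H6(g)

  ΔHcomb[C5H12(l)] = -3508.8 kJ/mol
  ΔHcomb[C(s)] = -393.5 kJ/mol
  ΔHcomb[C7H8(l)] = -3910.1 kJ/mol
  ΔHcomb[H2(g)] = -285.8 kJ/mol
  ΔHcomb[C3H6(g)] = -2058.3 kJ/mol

ΔH° = -165.5 kJ/mol

With combustion enthalpies, reactants minus products:
= [1·(-3910.1) + 1·(-393.5) + 5·(-285.8)] − [1·(-3508.8) + 1·(-2058.3)]
= -165.5 kJ/mol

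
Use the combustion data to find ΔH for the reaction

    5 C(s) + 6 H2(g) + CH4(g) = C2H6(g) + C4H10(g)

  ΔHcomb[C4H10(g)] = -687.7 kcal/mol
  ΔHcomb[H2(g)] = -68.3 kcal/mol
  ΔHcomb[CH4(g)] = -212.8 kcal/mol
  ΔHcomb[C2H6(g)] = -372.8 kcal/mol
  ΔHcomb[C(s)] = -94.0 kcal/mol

Using ΔH = Σ nΔHc°(reactants) − Σ nΔHc°(products):
= [5·(-94.0) + 6·(-68.3) + 1·(-212.8)] − [1·(-372.8) + 1·(-687.7)]
= -32.1 kcal/mol

ΔH = -32.1 kcal/mol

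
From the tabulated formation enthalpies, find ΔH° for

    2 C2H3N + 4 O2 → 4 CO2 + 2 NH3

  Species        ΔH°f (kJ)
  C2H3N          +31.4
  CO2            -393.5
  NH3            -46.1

ΔH° = -1729.0 kJ

Products: 4·(-393.5) + 2·(-46.1) = -1666.2
Reactants: 2·(+31.4) + 4·(+0.0) = +62.8
ΔH° = (-1666.2) − (+62.8) = -1729.0 kJ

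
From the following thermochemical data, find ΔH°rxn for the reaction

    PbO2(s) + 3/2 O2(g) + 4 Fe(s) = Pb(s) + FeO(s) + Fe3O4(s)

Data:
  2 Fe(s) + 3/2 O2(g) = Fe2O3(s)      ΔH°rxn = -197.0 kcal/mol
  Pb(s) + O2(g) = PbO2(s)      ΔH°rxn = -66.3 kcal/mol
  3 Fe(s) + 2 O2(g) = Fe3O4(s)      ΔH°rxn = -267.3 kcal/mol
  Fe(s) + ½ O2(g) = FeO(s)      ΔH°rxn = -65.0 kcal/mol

ΔH°rxn = -266.0 kcal/mol

equation 1: not needed.
equation 2 reversed: +66.3 kcal/mol
equation 3 as written: -267.3 kcal/mol
equation 4 as written: -65.0 kcal/mol
ΔH°rxn = (+66.3) + (-267.3) + (-65.0) = -266.0 kcal/mol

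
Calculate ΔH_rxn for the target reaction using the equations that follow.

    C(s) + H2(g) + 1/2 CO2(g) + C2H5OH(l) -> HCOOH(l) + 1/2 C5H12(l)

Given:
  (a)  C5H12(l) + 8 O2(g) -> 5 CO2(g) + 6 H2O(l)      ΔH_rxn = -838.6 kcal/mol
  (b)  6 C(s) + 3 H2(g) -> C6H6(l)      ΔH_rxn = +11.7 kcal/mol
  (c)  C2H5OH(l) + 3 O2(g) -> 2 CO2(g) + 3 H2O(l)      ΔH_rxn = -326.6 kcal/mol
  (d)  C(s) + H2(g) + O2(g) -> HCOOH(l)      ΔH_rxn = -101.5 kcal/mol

(a) reversed and × 1/2 (reverse to put C5H12(l) on the product side; ×1/2 to match 1/2 C5H12(l) in the target): (-1/2)·(-838.6) = +419.3 kcal/mol
(b): not needed (C6H6(l) appears nowhere else).
(c) as written (C2H5OH(l) already on the reactant side): -326.6 kcal/mol
(d) as written (HCOOH(l) already on the product side): -101.5 kcal/mol
Combining the equations, ΔH_rxn = (+419.3) + (-326.6) + (-101.5) = -8.8 kcal/mol

ΔH_rxn = -8.8 kcal/mol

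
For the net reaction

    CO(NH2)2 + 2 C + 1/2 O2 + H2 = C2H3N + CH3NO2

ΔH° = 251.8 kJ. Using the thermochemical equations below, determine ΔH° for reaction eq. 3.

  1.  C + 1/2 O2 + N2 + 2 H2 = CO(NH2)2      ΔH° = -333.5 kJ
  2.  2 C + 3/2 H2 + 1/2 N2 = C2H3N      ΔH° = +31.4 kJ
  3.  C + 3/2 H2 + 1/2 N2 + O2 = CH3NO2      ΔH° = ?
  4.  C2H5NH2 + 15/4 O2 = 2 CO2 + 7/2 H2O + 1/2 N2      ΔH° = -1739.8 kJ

ΔH° = -113.1 kJ

eq. 1 reversed: +333.5 kJ
eq. 2 as written: +31.4 kJ
eq. 3 as written: contributes x
eq. 4: not needed.
+251.8 = (+333.5) + (+31.4) + x
x = (+251.8 − (+364.9)) / (1) = -113.1 kJ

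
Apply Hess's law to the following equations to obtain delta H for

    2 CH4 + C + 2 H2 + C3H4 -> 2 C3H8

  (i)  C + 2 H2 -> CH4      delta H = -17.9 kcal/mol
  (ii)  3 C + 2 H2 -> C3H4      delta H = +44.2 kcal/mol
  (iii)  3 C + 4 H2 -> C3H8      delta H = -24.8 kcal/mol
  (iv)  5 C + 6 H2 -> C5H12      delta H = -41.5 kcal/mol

delta H = -58.0 kcal/mol

(i) reversed and × 2 (CH4 must end up as a reactant; scale by 2 for the 2 CH4): (-2)·(-17.9) = +35.8 kcal/mol
(ii) reversed (C3H4 must end up as a reactant): -44.2 kcal/mol
(iii) × 2 (×2 to match 2 C3H8 in the target): (2)·(-24.8) = -49.6 kcal/mol
(iv): not needed (C5H12 appears nowhere else).
Summing the manipulated equations, delta H = (-2)·(-17.9) + (-1)·(+44.2) + (2)·(-24.8) = -58.0 kcal/mol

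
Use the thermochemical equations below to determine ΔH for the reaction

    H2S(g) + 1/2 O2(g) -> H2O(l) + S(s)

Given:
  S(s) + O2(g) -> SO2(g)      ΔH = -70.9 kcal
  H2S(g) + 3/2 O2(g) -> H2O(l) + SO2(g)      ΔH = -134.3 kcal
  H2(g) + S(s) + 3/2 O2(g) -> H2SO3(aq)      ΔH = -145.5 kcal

ΔH = -63.4 kcal

equation 1 reversed: +70.9 kcal
equation 2 as written (H2S(g) already on the reactant side): -134.3 kcal
equation 3: not needed (H2SO3(aq) appears nowhere else).
ΔH = (-1)·(-70.9) + (1)·(-134.3) = -63.4 kcal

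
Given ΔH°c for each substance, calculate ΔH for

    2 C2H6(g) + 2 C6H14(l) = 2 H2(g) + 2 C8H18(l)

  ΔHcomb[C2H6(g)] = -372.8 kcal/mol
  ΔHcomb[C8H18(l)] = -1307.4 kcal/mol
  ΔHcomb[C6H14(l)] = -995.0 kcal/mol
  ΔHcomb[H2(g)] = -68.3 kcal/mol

Using ΔH = Σ nΔHc°(reactants) − Σ nΔHc°(products):
= [2·(-372.8) + 2·(-995.0)] − [2·(-68.3) + 2·(-1307.4)]
= 15.8 kcal/mol

ΔH = 15.8 kcal/mol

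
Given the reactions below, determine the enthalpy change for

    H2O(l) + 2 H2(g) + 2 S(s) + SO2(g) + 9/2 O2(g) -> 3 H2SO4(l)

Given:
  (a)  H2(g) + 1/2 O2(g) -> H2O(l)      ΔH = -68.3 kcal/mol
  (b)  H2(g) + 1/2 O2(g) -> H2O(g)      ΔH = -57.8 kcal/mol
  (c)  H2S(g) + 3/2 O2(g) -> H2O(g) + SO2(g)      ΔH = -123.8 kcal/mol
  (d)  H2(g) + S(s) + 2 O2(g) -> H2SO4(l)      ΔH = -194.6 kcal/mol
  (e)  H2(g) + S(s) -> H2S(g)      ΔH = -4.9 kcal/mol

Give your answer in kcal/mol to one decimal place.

ΔH = -444.6 kcal/mol

(a) reversed: +68.3 kcal/mol
(b) as written: -57.8 kcal/mol
(c) reversed: +123.8 kcal/mol
(d) × 3: (3)·(-194.6) = -583.8 kcal/mol
(e) reversed: +4.9 kcal/mol
ΔH = (-1)·(-68.3) + (1)·(-57.8) + (-1)·(-123.8) + (3)·(-194.6) + (-1)·(-4.9) = -444.6 kcal/mol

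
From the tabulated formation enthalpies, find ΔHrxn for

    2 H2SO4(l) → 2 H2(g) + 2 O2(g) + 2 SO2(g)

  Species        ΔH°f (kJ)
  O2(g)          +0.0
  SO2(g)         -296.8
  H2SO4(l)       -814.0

ΔH°rxn = Σ nΔHf°(products) − Σ nΔHf°(reactants).
Products: 2·(+0.0) + 2·(+0.0) + 2·(-296.8) = -593.6
Reactants: 2·(-814.0) = -1628.0
ΔHrxn = (-593.6) − (-1628.0) = 1034.4 kJ

ΔHrxn = 1034.4 kJ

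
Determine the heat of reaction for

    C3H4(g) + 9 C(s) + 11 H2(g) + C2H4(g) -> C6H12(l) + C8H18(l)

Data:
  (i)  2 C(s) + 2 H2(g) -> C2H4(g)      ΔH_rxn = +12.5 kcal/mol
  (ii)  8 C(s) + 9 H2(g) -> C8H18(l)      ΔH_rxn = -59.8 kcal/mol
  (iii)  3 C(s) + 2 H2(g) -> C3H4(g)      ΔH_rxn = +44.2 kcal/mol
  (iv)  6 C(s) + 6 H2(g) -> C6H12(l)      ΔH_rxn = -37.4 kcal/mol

(i) reversed (reverse to put C2H4(g) on the reactant side): -12.5 kcal/mol
(ii) as written (C8H18(l) already on the product side): -59.8 kcal/mol
(iii) reversed (reverse to put C3H4(g) on the reactant side): -44.2 kcal/mol
(iv) as written (C6H12(l) already on the product side): -37.4 kcal/mol
By Hess's law, ΔH_rxn = (-12.5) + (-59.8) + (-44.2) + (-37.4) = -153.9 kcal/mol

ΔH_rxn = -153.9 kcal/mol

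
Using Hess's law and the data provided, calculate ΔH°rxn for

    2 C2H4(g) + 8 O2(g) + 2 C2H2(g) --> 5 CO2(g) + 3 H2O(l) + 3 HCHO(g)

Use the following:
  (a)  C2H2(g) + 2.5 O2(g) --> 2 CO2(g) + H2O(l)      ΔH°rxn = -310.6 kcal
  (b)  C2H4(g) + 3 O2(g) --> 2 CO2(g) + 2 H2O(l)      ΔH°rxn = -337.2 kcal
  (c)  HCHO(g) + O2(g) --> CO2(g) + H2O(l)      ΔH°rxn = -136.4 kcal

ΔH°rxn = -886.4 kcal

(a) × 2: (2)·(-310.6) = -621.2 kcal
(b) × 2: (2)·(-337.2) = -674.4 kcal
(c) reversed and × 3: (-3)·(-136.4) = +409.2 kcal
ΔH°rxn = (2)·(-310.6) + (2)·(-337.2) + (-3)·(-136.4) = -886.4 kcal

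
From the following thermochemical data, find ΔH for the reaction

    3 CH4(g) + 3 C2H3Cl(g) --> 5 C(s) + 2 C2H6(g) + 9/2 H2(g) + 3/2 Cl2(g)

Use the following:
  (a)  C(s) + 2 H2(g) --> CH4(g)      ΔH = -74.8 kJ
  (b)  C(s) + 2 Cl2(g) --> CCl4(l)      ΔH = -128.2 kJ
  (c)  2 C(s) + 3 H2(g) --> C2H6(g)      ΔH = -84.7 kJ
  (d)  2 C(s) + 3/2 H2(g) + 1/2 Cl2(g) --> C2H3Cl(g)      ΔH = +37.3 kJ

ΔH = -56.9 kJ

(a) reversed and × 3: (-3)·(-74.8) = +224.4 kJ
(b): not needed.
(c) × 2: (2)·(-84.7) = -169.4 kJ
(d) reversed and × 3: (-3)·(+37.3) = -111.9 kJ
Since enthalpy is a state function, ΔH = (-3)·(-74.8) + (2)·(-84.7) + (-3)·(+37.3) = -56.9 kJ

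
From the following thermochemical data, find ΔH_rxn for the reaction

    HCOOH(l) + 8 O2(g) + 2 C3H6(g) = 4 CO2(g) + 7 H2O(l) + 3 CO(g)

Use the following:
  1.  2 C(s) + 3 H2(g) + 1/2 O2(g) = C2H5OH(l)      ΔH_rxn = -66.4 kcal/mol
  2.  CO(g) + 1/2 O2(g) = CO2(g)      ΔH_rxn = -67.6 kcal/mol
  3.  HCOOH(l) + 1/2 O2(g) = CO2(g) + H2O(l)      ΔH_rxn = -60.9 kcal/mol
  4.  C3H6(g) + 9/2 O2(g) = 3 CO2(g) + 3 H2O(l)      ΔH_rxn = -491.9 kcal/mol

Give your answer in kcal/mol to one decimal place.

eq. 1: not needed.
eq. 2 reversed and × 3: (-3)·(-67.6) = +202.8 kcal/mol
eq. 3 as written: -60.9 kcal/mol
eq. 4 × 2: (2)·(-491.9) = -983.8 kcal/mol
ΔH_rxn = (+202.8) + (-60.9) + (-983.8) = -841.9 kcal/mol

ΔH_rxn = -841.9 kcal/mol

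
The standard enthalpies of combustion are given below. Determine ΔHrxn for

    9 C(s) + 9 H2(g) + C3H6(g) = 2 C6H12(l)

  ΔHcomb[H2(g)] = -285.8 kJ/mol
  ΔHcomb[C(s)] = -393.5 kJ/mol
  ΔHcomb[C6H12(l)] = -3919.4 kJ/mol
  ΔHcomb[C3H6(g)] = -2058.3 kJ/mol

Using ΔH = Σ nΔHc°(reactants) − Σ nΔHc°(products):
= [9·(-393.5) + 9·(-285.8) + 1·(-2058.3)] − [2·(-3919.4)]
= -333.2 kJ/mol

ΔHrxn = -333.2 kJ/mol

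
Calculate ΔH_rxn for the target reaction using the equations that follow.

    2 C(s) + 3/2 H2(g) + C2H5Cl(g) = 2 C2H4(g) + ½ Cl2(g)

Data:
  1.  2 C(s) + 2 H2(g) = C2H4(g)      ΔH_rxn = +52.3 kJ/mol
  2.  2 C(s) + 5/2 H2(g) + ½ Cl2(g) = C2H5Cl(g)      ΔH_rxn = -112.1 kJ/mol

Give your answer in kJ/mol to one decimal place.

eq. 1 × 2 (×2 to match 2 C2H4(g) in the target): (2)·(+52.3) = +104.6 kJ/mol
eq. 2 reversed (C2H5Cl(g) must end up as a reactant): +112.1 kJ/mol
Since enthalpy is a state function, ΔH_rxn = (+104.6) + (+112.1) = 216.7 kJ/mol

ΔH_rxn = 216.7 kJ/mol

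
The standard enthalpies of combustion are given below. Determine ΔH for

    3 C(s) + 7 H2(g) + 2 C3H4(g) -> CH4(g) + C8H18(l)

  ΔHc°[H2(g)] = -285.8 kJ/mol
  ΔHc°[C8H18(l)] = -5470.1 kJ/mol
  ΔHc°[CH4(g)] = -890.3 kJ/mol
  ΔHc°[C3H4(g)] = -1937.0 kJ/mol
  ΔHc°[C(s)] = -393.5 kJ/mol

ΔH = -694.7 kJ/mol

With combustion enthalpies, reactants minus products:
= [3·(-393.5) + 7·(-285.8) + 2·(-1937.0)] − [1·(-890.3) + 1·(-5470.1)]
= -694.7 kJ/mol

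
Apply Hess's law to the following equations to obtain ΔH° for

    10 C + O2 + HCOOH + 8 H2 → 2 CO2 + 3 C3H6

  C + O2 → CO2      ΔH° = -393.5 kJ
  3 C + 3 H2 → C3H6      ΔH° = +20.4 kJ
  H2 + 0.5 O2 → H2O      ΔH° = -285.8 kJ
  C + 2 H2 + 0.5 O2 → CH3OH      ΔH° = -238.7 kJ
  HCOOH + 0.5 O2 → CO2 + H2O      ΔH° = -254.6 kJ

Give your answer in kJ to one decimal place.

equation 1 as written: -393.5 kJ
equation 2 × 3 (scale by 3 for the 3 C3H6): (3)·(+20.4) = +61.2 kJ
equation 3 reversed: +285.8 kJ
equation 4: not needed (CH3OH appears nowhere else).
equation 5 as written (HCOOH already on the reactant side): -254.6 kJ
ΔH° = (1)·(-393.5) + (3)·(+20.4) + (-1)·(-285.8) + (1)·(-254.6) = -301.1 kJ

ΔH° = -301.1 kJ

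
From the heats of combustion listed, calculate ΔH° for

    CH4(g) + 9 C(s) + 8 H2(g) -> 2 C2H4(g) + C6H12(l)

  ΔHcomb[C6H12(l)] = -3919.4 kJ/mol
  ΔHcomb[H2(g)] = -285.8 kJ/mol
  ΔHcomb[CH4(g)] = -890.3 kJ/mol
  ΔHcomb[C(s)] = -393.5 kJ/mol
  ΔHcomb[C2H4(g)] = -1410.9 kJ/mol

ΔH° = 23.0 kJ/mol

Using ΔH = Σ nΔHc°(reactants) − Σ nΔHc°(products):
= [1·(-890.3) + 9·(-393.5) + 8·(-285.8)] − [2·(-1410.9) + 1·(-3919.4)]
= 23.0 kJ/mol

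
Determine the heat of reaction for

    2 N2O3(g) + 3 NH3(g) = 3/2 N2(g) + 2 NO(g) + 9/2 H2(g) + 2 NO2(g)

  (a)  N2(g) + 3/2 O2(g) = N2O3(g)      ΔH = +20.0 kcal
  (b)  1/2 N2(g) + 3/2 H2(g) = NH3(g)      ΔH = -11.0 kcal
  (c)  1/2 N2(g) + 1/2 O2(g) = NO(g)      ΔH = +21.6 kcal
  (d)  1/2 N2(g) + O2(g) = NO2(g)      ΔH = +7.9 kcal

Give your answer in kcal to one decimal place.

ΔH = 52.0 kcal

(a) reversed and × 2 (reverse to put N2O3(g) on the reactant side; ×2 to match 2 N2O3(g) in the target): (-2)·(+20.0) = -40.0 kcal
(b) reversed and × 3 (reverse to put NH3(g) on the reactant side; ×3 to match 3 NH3(g) in the target): (-3)·(-11.0) = +33.0 kcal
(c) × 2 (scale by 2 for the 2 NO(g)): (2)·(+21.6) = +43.2 kcal
(d) × 2 (scale by 2 for the 2 NO2(g)): (2)·(+7.9) = +15.8 kcal
Summing the manipulated equations, ΔH = (-40.0) + (+33.0) + (+43.2) + (+15.8) = 52.0 kcal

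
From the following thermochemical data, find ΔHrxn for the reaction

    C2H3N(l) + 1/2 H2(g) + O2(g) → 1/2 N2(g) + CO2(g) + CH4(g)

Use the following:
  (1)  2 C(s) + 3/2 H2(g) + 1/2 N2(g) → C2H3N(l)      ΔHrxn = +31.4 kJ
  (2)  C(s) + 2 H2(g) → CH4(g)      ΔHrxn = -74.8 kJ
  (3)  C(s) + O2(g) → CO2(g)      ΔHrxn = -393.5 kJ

ΔHrxn = -499.7 kJ

(1) reversed: -31.4 kJ
(2) as written: -74.8 kJ
(3) as written: -393.5 kJ
By Hess's law, ΔHrxn = (-31.4) + (-74.8) + (-393.5) = -499.7 kJ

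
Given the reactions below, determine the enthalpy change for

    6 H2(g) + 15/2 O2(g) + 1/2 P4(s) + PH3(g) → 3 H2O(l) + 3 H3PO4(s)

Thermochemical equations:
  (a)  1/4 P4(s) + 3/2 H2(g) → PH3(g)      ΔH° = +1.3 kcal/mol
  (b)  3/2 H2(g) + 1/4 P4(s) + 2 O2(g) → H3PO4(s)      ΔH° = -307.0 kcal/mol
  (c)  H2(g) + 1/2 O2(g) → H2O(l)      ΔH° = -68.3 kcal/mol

ΔH° = -1127.2 kcal/mol

(a) reversed (PH3(g) must end up as a reactant): -1.3 kcal/mol
(b) × 3 (×3 to match 3 H3PO4(s) in the target): (3)·(-307.0) = -921.0 kcal/mol
(c) × 3 (×3 to match 3 H2O(l) in the target): (3)·(-68.3) = -204.9 kcal/mol
ΔH° = (-1.3) + (-921.0) + (-204.9) = -1127.2 kcal/mol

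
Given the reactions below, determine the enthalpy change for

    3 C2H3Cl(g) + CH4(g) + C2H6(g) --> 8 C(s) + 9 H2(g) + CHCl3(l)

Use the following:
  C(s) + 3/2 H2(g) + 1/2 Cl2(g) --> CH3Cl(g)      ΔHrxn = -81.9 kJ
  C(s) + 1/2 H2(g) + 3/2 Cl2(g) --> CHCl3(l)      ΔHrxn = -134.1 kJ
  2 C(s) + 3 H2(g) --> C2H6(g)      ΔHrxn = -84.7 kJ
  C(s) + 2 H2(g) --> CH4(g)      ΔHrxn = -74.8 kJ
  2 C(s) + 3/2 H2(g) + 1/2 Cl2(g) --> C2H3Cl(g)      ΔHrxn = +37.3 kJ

equation 1: not needed (CH3Cl(g) appears nowhere else).
equation 2 as written (CHCl3(l) already on the product side): -134.1 kJ
equation 3 reversed (reverse to put C2H6(g) on the reactant side): +84.7 kJ
equation 4 reversed (reverse to put CH4(g) on the reactant side): +74.8 kJ
equation 5 reversed and × 3 (C2H3Cl(g) must end up as a reactant; scale by 3 for the 3 C2H3Cl(g)): (-3)·(+37.3) = -111.9 kJ
Combining the equations, ΔHrxn = (-134.1) + (+84.7) + (+74.8) + (-111.9) = -86.5 kJ

ΔHrxn = -86.5 kJ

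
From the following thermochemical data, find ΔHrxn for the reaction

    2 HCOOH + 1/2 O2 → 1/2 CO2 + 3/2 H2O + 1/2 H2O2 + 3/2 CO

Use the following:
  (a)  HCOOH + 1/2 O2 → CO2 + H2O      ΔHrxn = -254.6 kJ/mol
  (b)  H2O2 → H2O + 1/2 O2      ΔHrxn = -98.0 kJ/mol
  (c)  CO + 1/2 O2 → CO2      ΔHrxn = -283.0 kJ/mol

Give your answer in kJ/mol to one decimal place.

ΔHrxn = -35.7 kJ/mol

(a) × 2: (2)·(-254.6) = -509.2 kJ/mol
(b) reversed and × 1/2: (-1/2)·(-98.0) = +49.0 kJ/mol
(c) reversed and × 3/2: (-3/2)·(-283.0) = +424.5 kJ/mol
ΔHrxn = (-509.2) + (+49.0) + (+424.5) = -35.7 kJ/mol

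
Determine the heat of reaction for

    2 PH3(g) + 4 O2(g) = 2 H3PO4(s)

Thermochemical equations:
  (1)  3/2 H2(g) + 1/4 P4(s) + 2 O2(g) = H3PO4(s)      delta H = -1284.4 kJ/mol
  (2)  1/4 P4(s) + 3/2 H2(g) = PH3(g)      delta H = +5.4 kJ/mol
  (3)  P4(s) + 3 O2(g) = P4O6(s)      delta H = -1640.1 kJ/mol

(1) × 2: (2)·(-1284.4) = -2568.8 kJ/mol
(2) reversed and × 2: (-2)·(+5.4) = -10.8 kJ/mol
(3): not needed.
Summing the manipulated equations, delta H = (2)·(-1284.4) + (-2)·(+5.4) = -2579.6 kJ/mol

delta H = -2579.6 kJ/mol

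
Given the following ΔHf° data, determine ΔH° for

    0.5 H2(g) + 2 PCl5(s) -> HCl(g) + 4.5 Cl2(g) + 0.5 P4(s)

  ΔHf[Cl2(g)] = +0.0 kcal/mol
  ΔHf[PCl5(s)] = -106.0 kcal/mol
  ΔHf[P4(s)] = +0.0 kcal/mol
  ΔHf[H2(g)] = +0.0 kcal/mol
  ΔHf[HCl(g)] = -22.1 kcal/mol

Products: 1·(-22.1) + 9/2·(+0.0) + 1/2·(+0.0) = -22.1
Reactants: 1/2·(+0.0) + 2·(-106.0) = -212.0
ΔH° = (-22.1) − (-212.0) = 189.9 kcal/mol

ΔH° = 189.9 kcal/mol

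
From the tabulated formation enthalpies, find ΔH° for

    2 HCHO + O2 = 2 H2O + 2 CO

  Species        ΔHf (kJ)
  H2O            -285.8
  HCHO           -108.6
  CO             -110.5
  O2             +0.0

ΔH° = -575.4 kJ

Products: 2·(-285.8) + 2·(-110.5) = -792.6
Reactants: 2·(-108.6) + 1·(+0.0) = -217.2
ΔH° = (-792.6) − (-217.2) = -575.4 kJ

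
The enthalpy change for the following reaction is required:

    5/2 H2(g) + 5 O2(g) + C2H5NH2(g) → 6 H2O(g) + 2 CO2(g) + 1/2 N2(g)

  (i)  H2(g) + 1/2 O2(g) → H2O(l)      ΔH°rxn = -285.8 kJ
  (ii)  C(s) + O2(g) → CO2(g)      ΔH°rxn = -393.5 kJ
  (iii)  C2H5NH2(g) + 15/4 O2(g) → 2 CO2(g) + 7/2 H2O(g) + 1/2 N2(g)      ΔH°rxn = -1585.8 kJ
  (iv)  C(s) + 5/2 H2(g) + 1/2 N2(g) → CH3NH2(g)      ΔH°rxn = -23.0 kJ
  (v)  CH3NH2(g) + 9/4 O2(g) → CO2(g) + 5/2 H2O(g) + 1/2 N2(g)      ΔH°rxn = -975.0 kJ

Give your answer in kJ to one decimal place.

ΔH°rxn = -2190.3 kJ

(i): not needed (H2O(l) appears nowhere else).
(ii) reversed: +393.5 kJ
(iii) as written (C2H5NH2(g) already on the reactant side): -1585.8 kJ
(iv) as written: -23.0 kJ
(v) as written: -975.0 kJ
ΔH°rxn = (+393.5) + (-1585.8) + (-23.0) + (-975.0) = -2190.3 kJ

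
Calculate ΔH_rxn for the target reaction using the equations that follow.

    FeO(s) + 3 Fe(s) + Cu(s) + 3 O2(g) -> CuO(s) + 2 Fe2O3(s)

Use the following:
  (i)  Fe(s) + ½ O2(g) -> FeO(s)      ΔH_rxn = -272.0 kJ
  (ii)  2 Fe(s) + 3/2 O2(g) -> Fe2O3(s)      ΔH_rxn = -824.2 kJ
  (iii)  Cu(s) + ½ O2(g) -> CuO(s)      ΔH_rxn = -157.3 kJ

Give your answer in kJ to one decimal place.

(i) reversed: +272.0 kJ
(ii) × 2: (2)·(-824.2) = -1648.4 kJ
(iii) as written: -157.3 kJ
Since enthalpy is a state function, ΔH_rxn = (+272.0) + (-1648.4) + (-157.3) = -1533.7 kJ

ΔH_rxn = -1533.7 kJ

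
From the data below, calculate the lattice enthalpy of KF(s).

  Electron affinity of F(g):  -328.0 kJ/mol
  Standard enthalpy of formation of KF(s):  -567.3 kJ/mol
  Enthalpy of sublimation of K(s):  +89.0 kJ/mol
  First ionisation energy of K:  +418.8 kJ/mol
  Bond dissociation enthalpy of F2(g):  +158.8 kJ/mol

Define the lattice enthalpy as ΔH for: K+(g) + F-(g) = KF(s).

U = -826.5 kJ/mol

ΔHf° = 1·ΔHsub + 1·(ΣIE) + 1/2·D(F2) + 1·EA + U
-567.3 = 1·(+89.0) + 1·(+418.8) + 1/2·(+158.8) + 1·(-328.0) + U
U = -567.3 − (+259.2) = -826.5 kJ/mol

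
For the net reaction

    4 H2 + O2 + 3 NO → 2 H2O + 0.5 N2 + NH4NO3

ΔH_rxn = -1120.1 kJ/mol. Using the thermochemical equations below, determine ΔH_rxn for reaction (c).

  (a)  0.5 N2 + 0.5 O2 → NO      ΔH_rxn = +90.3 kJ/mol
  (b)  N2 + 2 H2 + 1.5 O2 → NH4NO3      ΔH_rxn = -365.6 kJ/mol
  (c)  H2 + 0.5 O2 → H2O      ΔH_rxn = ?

ΔH_rxn = -241.8 kJ/mol

(a) reversed and × 3: (-3)·(+90.3) = -270.9 kJ/mol
(b) as written: -365.6 kJ/mol
(c) × 2: contributes 2·x
-1120.1 = (-270.9) + (-365.6) + 2·x
x = (-1120.1 − (-636.5)) / (2) = -241.8 kJ/mol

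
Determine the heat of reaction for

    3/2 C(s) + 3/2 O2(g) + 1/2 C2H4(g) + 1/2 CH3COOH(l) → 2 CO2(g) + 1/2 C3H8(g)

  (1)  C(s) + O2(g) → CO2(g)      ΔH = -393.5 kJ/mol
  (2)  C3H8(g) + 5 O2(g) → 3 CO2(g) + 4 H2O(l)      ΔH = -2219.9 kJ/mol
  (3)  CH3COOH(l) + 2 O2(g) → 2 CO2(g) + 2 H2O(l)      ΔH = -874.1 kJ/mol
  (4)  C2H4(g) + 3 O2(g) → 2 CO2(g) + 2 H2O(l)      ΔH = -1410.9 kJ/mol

ΔH = -622.8 kJ/mol

(1) × 3/2 (scale by 3/2 for the 3/2 C(s)): (3/2)·(-393.5) = -590.25 kJ/mol
(2) reversed and × 1/2 (C3H8(g) must end up as a product; scale by 1/2 for the 1/2 C3H8(g)): (-1/2)·(-2219.9) = +1109.95 kJ/mol
(3) × 1/2 (×1/2 to match 1/2 CH3COOH(l) in the target): (1/2)·(-874.1) = -437.05 kJ/mol
(4) × 1/2 (scale by 1/2 for the 1/2 C2H4(g)): (1/2)·(-1410.9) = -705.45 kJ/mol
By Hess's law, ΔH = (-590.25) + (+1109.95) + (-437.05) + (-705.45) = -622.8 kJ/mol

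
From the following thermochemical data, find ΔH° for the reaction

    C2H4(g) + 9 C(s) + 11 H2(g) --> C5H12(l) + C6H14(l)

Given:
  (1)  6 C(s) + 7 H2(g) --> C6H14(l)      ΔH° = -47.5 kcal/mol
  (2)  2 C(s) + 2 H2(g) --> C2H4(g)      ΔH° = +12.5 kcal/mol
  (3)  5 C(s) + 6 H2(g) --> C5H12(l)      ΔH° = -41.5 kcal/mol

ΔH° = -101.5 kcal/mol

(1) as written (C6H14(l) already on the product side): -47.5 kcal/mol
(2) reversed (reverse to put C2H4(g) on the reactant side): -12.5 kcal/mol
(3) as written (C5H12(l) already on the product side): -41.5 kcal/mol
Summing the manipulated equations, ΔH° = (1)·(-47.5) + (-1)·(+12.5) + (1)·(-41.5) = -101.5 kcal/mol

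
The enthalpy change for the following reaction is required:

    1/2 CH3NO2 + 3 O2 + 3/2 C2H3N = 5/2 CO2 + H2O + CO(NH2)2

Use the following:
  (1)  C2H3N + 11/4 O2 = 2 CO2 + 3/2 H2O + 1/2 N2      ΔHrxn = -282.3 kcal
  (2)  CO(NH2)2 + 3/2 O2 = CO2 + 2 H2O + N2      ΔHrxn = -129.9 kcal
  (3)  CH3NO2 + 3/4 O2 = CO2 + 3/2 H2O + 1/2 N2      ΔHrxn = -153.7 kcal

ΔHrxn = -370.4 kcal

(1) × 3/2: (3/2)·(-282.3) = -423.45 kcal
(2) reversed: +129.9 kcal
(3) × 1/2: (1/2)·(-153.7) = -76.85 kcal
ΔHrxn = (-423.45) + (+129.9) + (-76.85) = -370.4 kcal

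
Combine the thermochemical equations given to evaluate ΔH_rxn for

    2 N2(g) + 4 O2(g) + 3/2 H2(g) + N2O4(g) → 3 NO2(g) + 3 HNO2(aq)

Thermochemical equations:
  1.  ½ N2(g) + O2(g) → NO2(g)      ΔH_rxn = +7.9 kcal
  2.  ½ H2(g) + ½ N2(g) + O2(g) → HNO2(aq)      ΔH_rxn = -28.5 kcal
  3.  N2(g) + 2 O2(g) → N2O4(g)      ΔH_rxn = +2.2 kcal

eq. 1 × 3 (scale by 3 for the 3 NO2(g)): (3)·(+7.9) = +23.7 kcal
eq. 2 × 3 (×3 to match 3 HNO2(aq) in the target): (3)·(-28.5) = -85.5 kcal
eq. 3 reversed (reverse to put N2O4(g) on the reactant side): -2.2 kcal
Since enthalpy is a state function, ΔH_rxn = (+23.7) + (-85.5) + (-2.2) = -64.0 kcal

ΔH_rxn = -64.0 kcal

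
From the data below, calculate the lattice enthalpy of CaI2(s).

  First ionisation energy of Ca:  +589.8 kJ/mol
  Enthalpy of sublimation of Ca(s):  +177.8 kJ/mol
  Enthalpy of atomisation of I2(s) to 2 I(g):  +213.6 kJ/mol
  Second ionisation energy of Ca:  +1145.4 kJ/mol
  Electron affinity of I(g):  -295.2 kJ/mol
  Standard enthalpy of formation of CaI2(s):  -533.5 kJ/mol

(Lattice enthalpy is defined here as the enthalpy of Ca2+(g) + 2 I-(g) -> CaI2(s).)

U = -2069.7 kJ/mol

ΔHf° = 1·ΔHsub + 1·(ΣIE) + 1·D(I2) + 2·EA + U
-533.5 = 1·(+177.8) + 1·(+1735.2) + 1·(+213.6) + 2·(-295.2) + U
U = -533.5 − (+1536.2) = -2069.7 kJ/mol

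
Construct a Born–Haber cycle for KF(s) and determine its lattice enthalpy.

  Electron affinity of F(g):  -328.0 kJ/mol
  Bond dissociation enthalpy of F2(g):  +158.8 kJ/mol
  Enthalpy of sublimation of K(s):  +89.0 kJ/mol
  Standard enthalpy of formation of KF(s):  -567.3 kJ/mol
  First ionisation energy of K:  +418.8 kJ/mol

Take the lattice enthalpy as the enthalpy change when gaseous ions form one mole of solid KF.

U = -826.5 kJ/mol

ΔHf° = 1·ΔHsub + 1·(ΣIE) + 1/2·D(F2) + 1·EA + U
-567.3 = 1·(+89.0) + 1·(+418.8) + 1/2·(+158.8) + 1·(-328.0) + U
U = -567.3 − (+259.2) = -826.5 kJ/mol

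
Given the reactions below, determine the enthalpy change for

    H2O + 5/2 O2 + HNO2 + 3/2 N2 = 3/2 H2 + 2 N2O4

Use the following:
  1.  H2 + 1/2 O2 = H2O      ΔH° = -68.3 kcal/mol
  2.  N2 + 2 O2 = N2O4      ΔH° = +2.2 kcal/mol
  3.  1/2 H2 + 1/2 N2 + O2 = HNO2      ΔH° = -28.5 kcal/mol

eq. 1 reversed: +68.3 kcal/mol
eq. 2 × 2: (2)·(+2.2) = +4.4 kcal/mol
eq. 3 reversed: +28.5 kcal/mol
By Hess's law, ΔH° = (+68.3) + (+4.4) + (+28.5) = 101.2 kcal/mol

ΔH° = 101.2 kcal/mol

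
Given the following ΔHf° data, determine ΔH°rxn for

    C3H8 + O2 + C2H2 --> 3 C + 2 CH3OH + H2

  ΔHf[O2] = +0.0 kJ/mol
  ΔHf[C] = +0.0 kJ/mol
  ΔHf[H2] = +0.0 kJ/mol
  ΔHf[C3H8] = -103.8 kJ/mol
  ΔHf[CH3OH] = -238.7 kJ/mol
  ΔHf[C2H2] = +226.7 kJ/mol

ΔH°rxn = -600.3 kJ/mol

ΔH°rxn = Σ nΔHf°(products) − Σ nΔHf°(reactants).
Products: 3·(+0.0) + 2·(-238.7) + 1·(+0.0) = -477.4
Reactants: 1·(-103.8) + 1·(+0.0) + 1·(+226.7) = +122.9
ΔH°rxn = (-477.4) − (+122.9) = -600.3 kJ/mol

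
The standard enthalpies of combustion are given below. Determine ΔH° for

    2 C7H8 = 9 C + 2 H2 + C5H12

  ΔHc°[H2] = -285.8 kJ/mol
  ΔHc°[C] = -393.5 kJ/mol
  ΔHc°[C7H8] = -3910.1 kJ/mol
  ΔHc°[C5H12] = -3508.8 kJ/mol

ΔH° = -198.3 kJ/mol

With combustion enthalpies, reactants minus products:
= [2·(-3910.1)] − [9·(-393.5) + 2·(-285.8) + 1·(-3508.8)]
= -198.3 kJ/mol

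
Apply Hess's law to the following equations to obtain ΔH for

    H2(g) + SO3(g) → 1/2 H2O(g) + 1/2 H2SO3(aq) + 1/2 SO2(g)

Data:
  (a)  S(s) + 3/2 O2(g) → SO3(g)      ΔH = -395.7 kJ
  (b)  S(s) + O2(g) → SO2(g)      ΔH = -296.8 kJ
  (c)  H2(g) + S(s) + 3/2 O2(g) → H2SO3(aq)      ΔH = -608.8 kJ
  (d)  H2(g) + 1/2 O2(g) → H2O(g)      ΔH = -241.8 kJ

ΔH = -178.0 kJ

(a) reversed (reverse to put SO3(g) on the reactant side): +395.7 kJ
(b) × 1/2 (×1/2 to match 1/2 SO2(g) in the target): (1/2)·(-296.8) = -148.4 kJ
(c) × 1/2 (scale by 1/2 for the 1/2 H2SO3(aq)): (1/2)·(-608.8) = -304.4 kJ
(d) × 1/2 (scale by 1/2 for the 1/2 H2O(g)): (1/2)·(-241.8) = -120.9 kJ
Combining the equations, ΔH = (+395.7) + (-148.4) + (-304.4) + (-120.9) = -178.0 kJ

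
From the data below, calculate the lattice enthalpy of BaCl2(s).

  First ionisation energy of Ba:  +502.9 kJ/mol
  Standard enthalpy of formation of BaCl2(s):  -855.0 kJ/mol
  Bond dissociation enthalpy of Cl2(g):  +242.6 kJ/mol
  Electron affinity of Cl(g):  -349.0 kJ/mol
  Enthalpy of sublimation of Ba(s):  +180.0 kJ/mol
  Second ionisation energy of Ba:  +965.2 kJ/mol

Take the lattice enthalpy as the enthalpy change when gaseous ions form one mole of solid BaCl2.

ΔHf° = 1·ΔHsub + 1·(ΣIE) + 1·D(Cl2) + 2·EA + U
-855.0 = 1·(+180.0) + 1·(+1468.1) + 1·(+242.6) + 2·(-349.0) + U
U = -855.0 − (+1192.7) = -2047.7 kJ/mol

U = -2047.7 kJ/mol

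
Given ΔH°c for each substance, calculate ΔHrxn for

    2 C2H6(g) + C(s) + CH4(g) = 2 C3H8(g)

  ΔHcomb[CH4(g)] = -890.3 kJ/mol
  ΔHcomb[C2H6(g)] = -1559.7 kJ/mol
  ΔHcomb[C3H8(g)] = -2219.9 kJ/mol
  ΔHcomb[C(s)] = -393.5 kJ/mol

ΔHrxn = 36.6 kJ/mol

With combustion enthalpies, reactants minus products:
= [2·(-1559.7) + 1·(-393.5) + 1·(-890.3)] − [2·(-2219.9)]
= 36.6 kJ/mol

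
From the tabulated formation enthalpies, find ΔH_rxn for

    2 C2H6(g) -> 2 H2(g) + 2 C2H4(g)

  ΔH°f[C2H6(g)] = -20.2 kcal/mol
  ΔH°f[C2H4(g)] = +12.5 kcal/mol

ΔH_rxn = 65.4 kcal/mol

Products: 2·(+0.0) + 2·(+12.5) = +25.0
Reactants: 2·(-20.2) = -40.4
ΔH_rxn = (+25.0) − (-40.4) = 65.4 kcal/mol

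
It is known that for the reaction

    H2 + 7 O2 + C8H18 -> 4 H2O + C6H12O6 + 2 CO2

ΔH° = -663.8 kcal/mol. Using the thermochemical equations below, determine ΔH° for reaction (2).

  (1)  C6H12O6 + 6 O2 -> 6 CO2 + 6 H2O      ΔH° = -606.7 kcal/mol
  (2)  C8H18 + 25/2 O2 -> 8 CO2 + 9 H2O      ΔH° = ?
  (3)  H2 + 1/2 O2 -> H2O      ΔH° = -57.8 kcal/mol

ΔH° = -1212.7 kcal/mol

(1) reversed (reverse to put C6H12O6 on the product side): +606.7 kcal/mol
(2) as written (C8H18 already on the reactant side): contributes x
(3) as written (H2 already on the reactant side): -57.8 kcal/mol
-663.8 = (+606.7) + (-57.8) + x
x = (-663.8 − (+548.9)) / (1) = -1212.7 kcal/mol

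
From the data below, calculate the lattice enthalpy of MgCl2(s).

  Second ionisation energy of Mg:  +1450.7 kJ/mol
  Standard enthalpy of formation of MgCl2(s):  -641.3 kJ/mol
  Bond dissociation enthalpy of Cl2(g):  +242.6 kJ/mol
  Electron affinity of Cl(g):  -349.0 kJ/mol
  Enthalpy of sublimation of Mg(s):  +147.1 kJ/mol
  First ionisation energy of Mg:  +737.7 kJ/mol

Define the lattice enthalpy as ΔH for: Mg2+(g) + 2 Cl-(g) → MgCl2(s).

U = -2521.4 kJ/mol

ΔHf° = 1·ΔHsub + 1·(ΣIE) + 1·D(Cl2) + 2·EA + U
-641.3 = 1·(+147.1) + 1·(+2188.4) + 1·(+242.6) + 2·(-349.0) + U
U = -641.3 − (+1880.1) = -2521.4 kJ/mol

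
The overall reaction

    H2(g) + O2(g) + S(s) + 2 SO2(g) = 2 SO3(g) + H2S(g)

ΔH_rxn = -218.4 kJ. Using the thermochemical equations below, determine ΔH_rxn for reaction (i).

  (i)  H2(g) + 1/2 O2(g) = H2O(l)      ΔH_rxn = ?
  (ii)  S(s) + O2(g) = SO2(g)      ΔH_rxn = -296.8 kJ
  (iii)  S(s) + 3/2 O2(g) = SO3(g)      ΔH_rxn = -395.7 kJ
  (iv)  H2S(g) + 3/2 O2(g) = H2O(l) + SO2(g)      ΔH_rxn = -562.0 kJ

ΔH_rxn = -285.8 kJ

(i) as written (H2(g) already on the reactant side): contributes x
(ii) reversed: +296.8 kJ
(iii) × 2 (scale by 2 for the 2 SO3(g)): (2)·(-395.7) = -791.4 kJ
(iv) reversed (reverse to put H2S(g) on the product side): +562.0 kJ
-218.4 = (+296.8) + (-791.4) + (+562.0) + x
x = (-218.4 − (+67.4)) / (1) = -285.8 kJ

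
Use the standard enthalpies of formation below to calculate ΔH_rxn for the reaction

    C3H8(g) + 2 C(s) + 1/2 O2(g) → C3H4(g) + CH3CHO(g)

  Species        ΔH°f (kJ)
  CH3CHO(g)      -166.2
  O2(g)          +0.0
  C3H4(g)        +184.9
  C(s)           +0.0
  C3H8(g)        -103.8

ΔH_rxn = 122.5 kJ

ΔH°rxn = Σ nΔHf°(products) − Σ nΔHf°(reactants).
Products: 1·(+184.9) + 1·(-166.2) = +18.7
Reactants: 1·(-103.8) + 2·(+0.0) + 1/2·(+0.0) = -103.8
ΔH_rxn = (+18.7) − (-103.8) = 122.5 kJ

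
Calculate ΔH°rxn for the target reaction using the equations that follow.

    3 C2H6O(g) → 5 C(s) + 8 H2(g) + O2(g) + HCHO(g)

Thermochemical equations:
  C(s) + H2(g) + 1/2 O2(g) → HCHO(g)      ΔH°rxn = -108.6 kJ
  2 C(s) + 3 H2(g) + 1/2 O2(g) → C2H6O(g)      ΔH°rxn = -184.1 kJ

equation 1 as written (HCHO(g) already on the product side): -108.6 kJ
equation 2 reversed and × 3 (C2H6O(g) must end up as a reactant; scale by 3 for the 3 C2H6O(g)): (-3)·(-184.1) = +552.3 kJ
Summing the manipulated equations, ΔH°rxn = (1)·(-108.6) + (-3)·(-184.1) = 443.7 kJ

ΔH°rxn = 443.7 kJ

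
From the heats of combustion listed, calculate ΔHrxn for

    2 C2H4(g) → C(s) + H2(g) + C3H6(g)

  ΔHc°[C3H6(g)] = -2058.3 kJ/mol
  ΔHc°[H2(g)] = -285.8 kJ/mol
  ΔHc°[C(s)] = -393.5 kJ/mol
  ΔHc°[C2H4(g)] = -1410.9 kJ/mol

Using ΔH = Σ nΔHc°(reactants) − Σ nΔHc°(products):
= [2·(-1410.9)] − [1·(-393.5) + 1·(-285.8) + 1·(-2058.3)]
= -84.2 kJ/mol

ΔHrxn = -84.2 kJ/mol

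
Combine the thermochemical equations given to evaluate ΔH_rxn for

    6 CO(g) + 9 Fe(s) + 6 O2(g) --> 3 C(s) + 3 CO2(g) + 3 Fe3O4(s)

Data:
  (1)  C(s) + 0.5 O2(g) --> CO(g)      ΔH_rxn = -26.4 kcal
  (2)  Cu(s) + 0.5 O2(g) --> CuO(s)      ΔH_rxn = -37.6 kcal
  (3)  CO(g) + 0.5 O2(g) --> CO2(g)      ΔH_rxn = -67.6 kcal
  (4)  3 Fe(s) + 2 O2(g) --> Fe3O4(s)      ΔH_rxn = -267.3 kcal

ΔH_rxn = -925.5 kcal

(1) reversed and × 3 (reverse to put C(s) on the product side; ×3 to match 3 C(s) in the target): (-3)·(-26.4) = +79.2 kcal
(2): not needed (CuO(s) appears nowhere else).
(3) × 3 (×3 to match 3 CO2(g) in the target): (3)·(-67.6) = -202.8 kcal
(4) × 3 (scale by 3 for the 3 Fe3O4(s)): (3)·(-267.3) = -801.9 kcal
ΔH_rxn = (+79.2) + (-202.8) + (-801.9) = -925.5 kcal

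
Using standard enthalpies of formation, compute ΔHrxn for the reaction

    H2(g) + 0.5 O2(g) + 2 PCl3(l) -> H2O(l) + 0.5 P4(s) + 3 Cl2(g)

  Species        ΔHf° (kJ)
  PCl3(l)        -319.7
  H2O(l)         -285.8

ΔHrxn = 353.6 kJ

Products: 1·(-285.8) + 1/2·(+0.0) + 3·(+0.0) = -285.8
Reactants: 1·(+0.0) + 1/2·(+0.0) + 2·(-319.7) = -639.4
ΔHrxn = (-285.8) − (-639.4) = 353.6 kJ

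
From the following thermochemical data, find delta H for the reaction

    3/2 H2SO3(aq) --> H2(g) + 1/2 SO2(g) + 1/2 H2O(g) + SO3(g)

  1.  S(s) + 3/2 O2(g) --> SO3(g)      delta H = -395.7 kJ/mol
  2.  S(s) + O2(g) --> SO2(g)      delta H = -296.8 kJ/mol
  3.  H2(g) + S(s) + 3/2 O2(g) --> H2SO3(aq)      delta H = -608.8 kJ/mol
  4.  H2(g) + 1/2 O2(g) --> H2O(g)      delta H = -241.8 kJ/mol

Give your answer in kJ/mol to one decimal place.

eq. 1 as written: -395.7 kJ/mol
eq. 2 × 1/2: (1/2)·(-296.8) = -148.4 kJ/mol
eq. 3 reversed and × 3/2: (-3/2)·(-608.8) = +913.2 kJ/mol
eq. 4 × 1/2: (1/2)·(-241.8) = -120.9 kJ/mol
By Hess's law, delta H = (1)·(-395.7) + (1/2)·(-296.8) + (-3/2)·(-608.8) + (1/2)·(-241.8) = 248.2 kJ/mol

delta H = 248.2 kJ/mol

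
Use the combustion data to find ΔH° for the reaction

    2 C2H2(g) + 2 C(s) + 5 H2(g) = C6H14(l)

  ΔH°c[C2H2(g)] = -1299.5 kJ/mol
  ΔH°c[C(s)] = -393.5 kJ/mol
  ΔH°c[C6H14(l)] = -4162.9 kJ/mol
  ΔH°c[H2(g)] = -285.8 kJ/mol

Using ΔH = Σ nΔHc°(reactants) − Σ nΔHc°(products):
= [2·(-1299.5) + 2·(-393.5) + 5·(-285.8)] − [1·(-4162.9)]
= -652.1 kJ/mol

ΔH° = -652.1 kJ/mol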